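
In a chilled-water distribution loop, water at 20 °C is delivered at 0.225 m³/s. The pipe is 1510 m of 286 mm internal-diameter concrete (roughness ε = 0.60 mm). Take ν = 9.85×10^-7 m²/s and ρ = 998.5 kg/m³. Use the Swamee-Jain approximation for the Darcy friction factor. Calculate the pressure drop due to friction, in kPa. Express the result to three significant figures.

V = 4Q/(πD²) = 4·0.225/(π·0.286²) = 3.502 m/s
Re = VD/ν = 3.502·0.286/9.85×10^-7 = 1.02×10^6 → turbulent
ε/D = 0.60/286 = 0.00210
Swamee-Jain: f = 0.02397
h_f = f(L/D)V²/(2g) = 0.02397·(1510/0.286)·3.502²/(2·9.81) = 79.12 m
Δp = ρg·h_f = 998.5·9.81·79.12 = 775.0 kPa

Δp ≈ 775 kPa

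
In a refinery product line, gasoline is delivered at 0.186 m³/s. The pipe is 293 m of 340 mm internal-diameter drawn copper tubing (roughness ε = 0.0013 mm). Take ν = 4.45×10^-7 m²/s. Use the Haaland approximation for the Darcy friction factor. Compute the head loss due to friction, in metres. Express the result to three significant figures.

h_f ≈ 2.00 m

V = 4Q/(πD²) = 4·0.186/(π·0.340²) = 2.049 m/s
Re = VD/ν = 2.049·0.340/4.45×10^-7 = 1.57×10^6 → turbulent
ε/D = 0.0013/340 = 3.82×10^-6
Haaland: f = 0.01085
h_f = f(L/D)V²/(2g) = 0.01085·(293/0.340)·2.049²/(2·9.81) = 2.000 m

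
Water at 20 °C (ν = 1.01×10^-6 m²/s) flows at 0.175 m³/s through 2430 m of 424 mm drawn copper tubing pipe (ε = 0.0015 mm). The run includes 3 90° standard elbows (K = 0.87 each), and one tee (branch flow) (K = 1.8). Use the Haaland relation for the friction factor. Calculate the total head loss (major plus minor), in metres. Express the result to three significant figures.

H_L ≈ 6.18 m

V = 4Q/(πD²) = 1.239 m/s; V²/2g = 0.07829 m
Re = 5.20×10^5, ε/D = 3.54×10^-6 → f = 0.01301 (Haaland)
Major: h_f = f(L/D)·V²/2g = 0.01301·5731·0.07829 = 5.838 m
Minor: ΣK = 4.41; h_m = ΣK·V²/2g = 0.3453 m
Total H_L = 5.838 + 0.3453 = 6.183 m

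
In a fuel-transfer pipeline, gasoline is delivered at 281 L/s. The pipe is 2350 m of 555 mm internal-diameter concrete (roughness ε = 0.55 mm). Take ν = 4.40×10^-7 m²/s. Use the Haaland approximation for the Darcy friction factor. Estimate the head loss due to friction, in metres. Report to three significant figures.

h_f ≈ 5.77 m

V = 4Q/(πD²) = 4·0.281/(π·0.555²) = 1.162 m/s
Re = VD/ν = 1.162·0.555/4.40×10^-7 = 1.47×10^6 → turbulent
ε/D = 0.55/555 = 9.91×10^-4
Haaland: f = 0.01982
h_f = f(L/D)V²/(2g) = 0.01982·(2350/0.555)·1.162²/(2·9.81) = 5.770 m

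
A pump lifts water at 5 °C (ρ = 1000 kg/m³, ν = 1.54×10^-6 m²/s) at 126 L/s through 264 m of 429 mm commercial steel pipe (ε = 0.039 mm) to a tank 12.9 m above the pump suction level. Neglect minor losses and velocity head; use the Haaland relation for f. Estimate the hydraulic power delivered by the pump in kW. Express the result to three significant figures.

V = 4Q/(πD²) = 0.8717 m/s; Re = 2.43×10^5; ε/D = 9.09×10^-5; f = 0.01564
h_f = f(L/D)V²/2g = 0.3726 m
Total head H = z + h_f = 12.9 + 0.3726 = 13.27 m
P_hyd = ρgQH = 1000·9.81·0.126·13.27 = 16.41 kW

P_hyd ≈ 16.4 kW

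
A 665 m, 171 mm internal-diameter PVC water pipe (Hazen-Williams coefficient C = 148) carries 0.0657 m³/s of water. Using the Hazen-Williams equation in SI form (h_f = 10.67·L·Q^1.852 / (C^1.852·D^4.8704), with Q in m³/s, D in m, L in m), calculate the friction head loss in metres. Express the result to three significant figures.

h_f ≈ 23.8 m

h_f = 10.67·665·0.0657^1.852 / (148^1.852·0.171^4.8704) = 23.85 m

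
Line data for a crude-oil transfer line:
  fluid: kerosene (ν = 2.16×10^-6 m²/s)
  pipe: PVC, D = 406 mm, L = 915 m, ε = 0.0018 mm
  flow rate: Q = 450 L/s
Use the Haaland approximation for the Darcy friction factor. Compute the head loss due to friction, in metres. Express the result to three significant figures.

h_f ≈ 17.4 m

V = 4Q/(πD²) = 4·0.450/(π·0.406²) = 3.476 m/s
Re = VD/ν = 3.476·0.406/2.16×10^-6 = 6.53×10^5 → turbulent
ε/D = 0.0018/406 = 4.43×10^-6
Haaland: f = 0.01252
h_f = f(L/D)V²/(2g) = 0.01252·(915/0.406)·3.476²/(2·9.81) = 17.37 m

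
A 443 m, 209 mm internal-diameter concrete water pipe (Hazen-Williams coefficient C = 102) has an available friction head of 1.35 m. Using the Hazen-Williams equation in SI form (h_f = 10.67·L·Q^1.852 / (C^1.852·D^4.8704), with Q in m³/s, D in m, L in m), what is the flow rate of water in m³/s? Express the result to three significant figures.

Rearranging: Q = [h_f·C^1.852·D^4.8704 / (10.67·L)]^(1/1.852)
Q = [1.35·102^1.852·0.209^4.8704 / (10.67·443)]^0.540 = 0.02028 m³/s

Q ≈ 0.0203 m³/s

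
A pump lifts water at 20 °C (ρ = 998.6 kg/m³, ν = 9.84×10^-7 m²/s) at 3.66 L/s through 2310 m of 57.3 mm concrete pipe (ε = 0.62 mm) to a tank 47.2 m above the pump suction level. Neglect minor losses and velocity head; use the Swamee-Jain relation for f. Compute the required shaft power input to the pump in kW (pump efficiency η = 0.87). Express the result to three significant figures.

P_shaft ≈ 8.75 kW

V = 4Q/(πD²) = 1.419 m/s; Re = 8.26×10^4; ε/D = 0.0108; f = 0.03990
h_f = f(L/D)V²/2g = 165.2 m
Total head H = z + h_f = 47.2 + 165.2 = 212.4 m
P_hyd = ρgQH = 998.6·9.81·0.00366·212.4 = 7.614 kW
P_shaft = P_hyd/η = 7.614/0.87 = 8.752 kW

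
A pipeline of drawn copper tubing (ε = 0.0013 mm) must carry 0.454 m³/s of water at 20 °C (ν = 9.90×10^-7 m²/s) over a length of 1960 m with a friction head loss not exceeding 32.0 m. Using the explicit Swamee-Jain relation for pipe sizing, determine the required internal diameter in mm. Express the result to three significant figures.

Swamee-Jain (Type III): D = 0.66·[ε^1.25·(LQ²/(gh_f))^4.75 + ν·Q^9.4·(L/(gh_f))^5.2]^0.04
LQ²/(gh_f) = 1.287; L/(gh_f) = 6.244
Term 1 = ε^1.25·(…)^4.75 = 1.45×10^-7; Term 2 = ν·Q^9.4·(…)^5.2 = 8.10×10^-6
D = 0.66·(1.45×10^-7 + 8.10×10^-6)^0.04 = 0.4132 m = 413 mm
Check: V = 3.39 m/s, Re = 1.41×10^6, f = 0.01106, h_f = 30.6 m ≈ 32.0 m ✓

D ≈ 413 mm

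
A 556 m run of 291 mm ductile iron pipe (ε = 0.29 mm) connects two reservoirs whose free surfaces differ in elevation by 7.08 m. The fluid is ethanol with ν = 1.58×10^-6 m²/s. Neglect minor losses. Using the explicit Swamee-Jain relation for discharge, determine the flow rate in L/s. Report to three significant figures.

Swamee-Jain (Type II): Q = -0.965·√(gD⁵h_f/L)·ln[ε/(3.7D) + √(3.17ν²L/(gD³h_f))]
√(gD⁵h_f/L) = √(9.81·0.291⁵·7.08/556) = 0.01615
ε/(3.7D) = 2.69×10^-4; √(3.17ν²L/(gD³h_f)) = 5.07×10^-5
Q = -0.965·0.01615·ln(3.200×10^-4) = 0.1254 m³/s
Check: V = 1.89 m/s, Re = 3.47×10^5, f = 0.02060, h_f = 7.13 m ≈ 7.08 m ✓

Q ≈ 125 L/s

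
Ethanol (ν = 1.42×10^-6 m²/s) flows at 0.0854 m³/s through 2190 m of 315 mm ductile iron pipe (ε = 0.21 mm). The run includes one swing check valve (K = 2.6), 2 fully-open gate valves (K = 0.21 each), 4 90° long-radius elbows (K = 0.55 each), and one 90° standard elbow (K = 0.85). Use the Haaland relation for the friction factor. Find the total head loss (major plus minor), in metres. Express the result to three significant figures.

H_L ≈ 8.55 m

V = 4Q/(πD²) = 1.096 m/s; V²/2g = 0.06121 m
Re = 2.43×10^5, ε/D = 6.67×10^-4 → f = 0.01921 (Haaland)
Major: h_f = f(L/D)·V²/2g = 0.01921·6952·0.06121 = 8.176 m
Minor: ΣK = 6.07; h_m = ΣK·V²/2g = 0.3715 m
Total H_L = 8.176 + 0.3715 = 8.547 m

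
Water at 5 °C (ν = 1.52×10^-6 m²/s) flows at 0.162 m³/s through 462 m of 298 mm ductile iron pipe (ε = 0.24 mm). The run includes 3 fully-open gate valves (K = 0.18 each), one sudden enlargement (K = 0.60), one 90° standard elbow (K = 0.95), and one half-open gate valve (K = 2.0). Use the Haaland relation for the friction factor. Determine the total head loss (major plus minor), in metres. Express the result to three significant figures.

V = 4Q/(πD²) = 2.323 m/s; V²/2g = 0.2750 m
Re = 4.55×10^5, ε/D = 8.05×10^-4 → f = 0.01934 (Haaland)
Major: h_f = f(L/D)·V²/2g = 0.01934·1550·0.2750 = 8.245 m
Minor: ΣK = 4.09; h_m = ΣK·V²/2g = 1.125 m
Total H_L = 8.245 + 1.125 = 9.370 m

H_L ≈ 9.37 m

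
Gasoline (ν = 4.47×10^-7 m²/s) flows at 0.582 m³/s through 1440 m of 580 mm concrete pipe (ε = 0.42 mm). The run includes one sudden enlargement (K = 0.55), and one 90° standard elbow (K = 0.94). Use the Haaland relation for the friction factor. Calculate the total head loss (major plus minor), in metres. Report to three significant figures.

H_L ≈ 11.6 m

V = 4Q/(πD²) = 2.203 m/s; V²/2g = 0.2473 m
Re = 2.86×10^6, ε/D = 7.24×10^-4 → f = 0.01834 (Haaland)
Major: h_f = f(L/D)·V²/2g = 0.01834·2483·0.2473 = 11.26 m
Minor: ΣK = 1.49; h_m = ΣK·V²/2g = 0.3685 m
Total H_L = 11.26 + 0.3685 = 11.63 m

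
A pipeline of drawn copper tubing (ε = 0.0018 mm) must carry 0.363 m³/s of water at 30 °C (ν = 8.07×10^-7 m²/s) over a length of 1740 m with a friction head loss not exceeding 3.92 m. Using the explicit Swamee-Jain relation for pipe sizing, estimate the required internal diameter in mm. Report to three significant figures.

Swamee-Jain (Type III): D = 0.66·[ε^1.25·(LQ²/(gh_f))^4.75 + ν·Q^9.4·(L/(gh_f))^5.2]^0.04
LQ²/(gh_f) = 5.962; L/(gh_f) = 45.25
Term 1 = ε^1.25·(…)^4.75 = 3.18×10^-4; Term 2 = ν·Q^9.4·(…)^5.2 = 0.0239
D = 0.66·(3.18×10^-4 + 0.0239)^0.04 = 0.5688 m = 569 mm
Check: V = 1.43 m/s, Re = 1.01×10^6, f = 0.01167, h_f = 3.72 m ≈ 3.92 m ✓

D ≈ 569 mm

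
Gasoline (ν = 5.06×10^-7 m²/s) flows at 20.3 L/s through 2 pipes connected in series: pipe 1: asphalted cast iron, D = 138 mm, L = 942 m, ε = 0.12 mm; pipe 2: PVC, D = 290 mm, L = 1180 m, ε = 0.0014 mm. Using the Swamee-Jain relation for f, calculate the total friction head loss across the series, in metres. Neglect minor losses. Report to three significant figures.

H ≈ 13.1 m

Pipe 1: V = 1.357 m/s, Re = 3.70×10^5, ε/D = 8.70×10^-4, f = 0.01999, h_1 = f(L/D)V²/2g = 12.81 m
Pipe 2: V = 0.3073 m/s, Re = 1.76×10^5, ε/D = 4.83×10^-6, f = 0.01596, h_2 = f(L/D)V²/2g = 0.3127 m
Series → Q common, losses add: H = Σh = 13.12 m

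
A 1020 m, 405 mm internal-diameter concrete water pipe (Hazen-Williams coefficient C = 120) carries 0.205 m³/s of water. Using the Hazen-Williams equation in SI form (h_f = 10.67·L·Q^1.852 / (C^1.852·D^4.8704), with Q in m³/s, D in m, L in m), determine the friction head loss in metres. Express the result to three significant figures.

h_f = 10.67·1020·0.205^1.852 / (120^1.852·0.405^4.8704) = 6.658 m

h_f ≈ 6.66 m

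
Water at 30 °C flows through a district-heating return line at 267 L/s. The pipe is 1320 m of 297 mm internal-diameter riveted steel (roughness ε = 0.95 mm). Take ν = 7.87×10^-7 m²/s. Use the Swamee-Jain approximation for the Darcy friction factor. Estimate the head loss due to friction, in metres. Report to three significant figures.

h_f ≈ 90.1 m

V = 4Q/(πD²) = 4·0.267/(π·0.297²) = 3.854 m/s
Re = VD/ν = 3.854·0.297/7.87×10^-7 = 1.45×10^6 → turbulent
ε/D = 0.95/297 = 0.00320
Swamee-Jain: f = 0.02678
h_f = f(L/D)V²/(2g) = 0.02678·(1320/0.297)·3.854²/(2·9.81) = 90.12 m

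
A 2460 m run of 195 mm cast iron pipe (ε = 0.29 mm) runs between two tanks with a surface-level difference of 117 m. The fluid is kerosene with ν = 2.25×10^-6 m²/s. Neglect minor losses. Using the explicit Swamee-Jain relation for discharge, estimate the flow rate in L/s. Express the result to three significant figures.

Q ≈ 84.8 L/s

Swamee-Jain (Type II): Q = -0.965·√(gD⁵h_f/L)·ln[ε/(3.7D) + √(3.17ν²L/(gD³h_f))]
√(gD⁵h_f/L) = √(9.81·0.195⁵·117/2460) = 0.01147
ε/(3.7D) = 4.02×10^-4; √(3.17ν²L/(gD³h_f)) = 6.81×10^-5
Q = -0.965·0.01147·ln(4.700×10^-4) = 0.08481 m³/s
Check: V = 2.84 m/s, Re = 2.46×10^5, f = 0.02273, h_f = 118 m ≈ 117 m ✓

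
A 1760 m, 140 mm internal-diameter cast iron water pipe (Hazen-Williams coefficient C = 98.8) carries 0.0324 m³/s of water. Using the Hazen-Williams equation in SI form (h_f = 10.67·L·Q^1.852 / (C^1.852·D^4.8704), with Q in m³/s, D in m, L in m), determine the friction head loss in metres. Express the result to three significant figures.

h_f ≈ 95.4 m

h_f = 10.67·1760·0.0324^1.852 / (98.8^1.852·0.140^4.8704) = 95.41 m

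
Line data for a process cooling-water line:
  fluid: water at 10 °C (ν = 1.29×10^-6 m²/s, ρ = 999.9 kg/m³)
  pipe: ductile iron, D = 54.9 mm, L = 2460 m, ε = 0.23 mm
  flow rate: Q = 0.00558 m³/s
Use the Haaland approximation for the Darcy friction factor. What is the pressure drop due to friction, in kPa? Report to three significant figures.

V = 4Q/(πD²) = 4·0.00558/(π·0.0549²) = 2.357 m/s
Re = VD/ν = 2.357·0.0549/1.29×10^-6 = 1.00×10^5 → turbulent
ε/D = 0.23/54.9 = 0.00419
Haaland: f = 0.02981
h_f = f(L/D)V²/(2g) = 0.02981·(2460/0.0549)·2.357²/(2·9.81) = 378.3 m
Δp = ρg·h_f = 999.9·9.81·378.3 = 3711 kPa

Δp ≈ 3710 kPa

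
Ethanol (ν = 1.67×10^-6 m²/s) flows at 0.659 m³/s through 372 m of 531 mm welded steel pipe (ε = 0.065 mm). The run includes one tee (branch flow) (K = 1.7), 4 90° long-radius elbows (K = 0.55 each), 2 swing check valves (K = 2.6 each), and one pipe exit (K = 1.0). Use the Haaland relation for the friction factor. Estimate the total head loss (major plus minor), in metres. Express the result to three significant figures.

H_L ≈ 8.89 m

V = 4Q/(πD²) = 2.976 m/s; V²/2g = 0.4514 m
Re = 9.46×10^5, ε/D = 1.22×10^-4 → f = 0.01370 (Haaland)
Major: h_f = f(L/D)·V²/2g = 0.01370·700.6·0.4514 = 4.332 m
Minor: ΣK = 10.1; h_m = ΣK·V²/2g = 4.559 m
Total H_L = 4.332 + 4.559 = 8.891 m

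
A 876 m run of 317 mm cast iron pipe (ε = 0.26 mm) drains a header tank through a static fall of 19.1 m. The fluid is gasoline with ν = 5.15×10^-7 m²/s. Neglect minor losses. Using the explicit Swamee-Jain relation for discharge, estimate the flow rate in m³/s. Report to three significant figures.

Swamee-Jain (Type II): Q = -0.965·√(gD⁵h_f/L)·ln[ε/(3.7D) + √(3.17ν²L/(gD³h_f))]
√(gD⁵h_f/L) = √(9.81·0.317⁵·19.1/876) = 0.02617
ε/(3.7D) = 2.22×10^-4; √(3.17ν²L/(gD³h_f)) = 1.11×10^-5
Q = -0.965·0.02617·ln(2.328×10^-4) = 0.2112 m³/s
Check: V = 2.68 m/s, Re = 1.65×10^6, f = 0.01901, h_f = 19.2 m ≈ 19.1 m ✓

Q ≈ 0.211 m³/s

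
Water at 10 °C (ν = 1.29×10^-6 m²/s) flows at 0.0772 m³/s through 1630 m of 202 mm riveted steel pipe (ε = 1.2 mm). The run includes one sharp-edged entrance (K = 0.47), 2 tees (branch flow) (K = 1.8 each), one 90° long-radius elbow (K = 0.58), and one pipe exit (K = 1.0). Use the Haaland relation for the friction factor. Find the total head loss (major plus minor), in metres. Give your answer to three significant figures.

H_L ≈ 78.7 m

V = 4Q/(πD²) = 2.409 m/s; V²/2g = 0.2958 m
Re = 3.77×10^5, ε/D = 0.00594 → f = 0.03229 (Haaland)
Major: h_f = f(L/D)·V²/2g = 0.03229·8069·0.2958 = 77.06 m
Minor: ΣK = 5.65; h_m = ΣK·V²/2g = 1.671 m
Total H_L = 77.06 + 1.671 = 78.73 m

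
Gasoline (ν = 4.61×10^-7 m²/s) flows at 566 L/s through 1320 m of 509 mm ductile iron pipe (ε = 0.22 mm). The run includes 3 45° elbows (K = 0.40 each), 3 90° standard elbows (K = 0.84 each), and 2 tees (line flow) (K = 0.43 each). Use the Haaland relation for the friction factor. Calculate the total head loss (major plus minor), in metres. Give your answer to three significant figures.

V = 4Q/(πD²) = 2.782 m/s; V²/2g = 0.3944 m
Re = 3.07×10^6, ε/D = 4.32×10^-4 → f = 0.01636 (Haaland)
Major: h_f = f(L/D)·V²/2g = 0.01636·2593·0.3944 = 16.73 m
Minor: ΣK = 4.58; h_m = ΣK·V²/2g = 1.806 m
Total H_L = 16.73 + 1.806 = 18.54 m

H_L ≈ 18.5 m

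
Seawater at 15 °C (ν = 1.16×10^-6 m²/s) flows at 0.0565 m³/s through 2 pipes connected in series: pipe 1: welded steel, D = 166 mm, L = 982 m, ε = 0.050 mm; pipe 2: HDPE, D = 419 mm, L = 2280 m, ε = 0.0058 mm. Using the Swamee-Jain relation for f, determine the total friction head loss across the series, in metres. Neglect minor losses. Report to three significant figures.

H ≈ 35.2 m

Pipe 1: V = 2.611 m/s, Re = 3.74×10^5, ε/D = 3.01×10^-4, f = 0.01675, h_1 = f(L/D)V²/2g = 34.41 m
Pipe 2: V = 0.4098 m/s, Re = 1.48×10^5, ε/D = 1.38×10^-5, f = 0.01659, h_2 = f(L/D)V²/2g = 0.7726 m
Series → Q common, losses add: H = Σh = 35.18 m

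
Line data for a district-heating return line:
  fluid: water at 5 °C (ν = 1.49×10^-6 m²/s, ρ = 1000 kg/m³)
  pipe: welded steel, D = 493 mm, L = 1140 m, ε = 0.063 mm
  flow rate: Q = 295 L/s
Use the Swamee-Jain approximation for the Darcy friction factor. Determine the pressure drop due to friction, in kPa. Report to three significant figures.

V = 4Q/(πD²) = 4·0.295/(π·0.493²) = 1.545 m/s
Re = VD/ν = 1.545·0.493/1.49×10^-6 = 5.11×10^5 → turbulent
ε/D = 0.063/493 = 1.28×10^-4
Swamee-Jain: f = 0.01475
h_f = f(L/D)V²/(2g) = 0.01475·(1140/0.493)·1.545²/(2·9.81) = 4.151 m
Δp = ρg·h_f = 1000·9.81·4.151 = 40.72 kPa

Δp ≈ 40.7 kPa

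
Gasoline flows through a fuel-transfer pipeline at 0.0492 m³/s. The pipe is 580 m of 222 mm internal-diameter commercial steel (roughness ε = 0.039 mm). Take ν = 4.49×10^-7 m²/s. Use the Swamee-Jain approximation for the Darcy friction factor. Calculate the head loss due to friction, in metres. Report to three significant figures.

h_f ≈ 3.22 m

V = 4Q/(πD²) = 4·0.0492/(π·0.222²) = 1.271 m/s
Re = VD/ν = 1.271·0.222/4.49×10^-7 = 6.28×10^5 → turbulent
ε/D = 0.039/222 = 1.76×10^-4
Swamee-Jain: f = 0.01498
h_f = f(L/D)V²/(2g) = 0.01498·(580/0.222)·1.271²/(2·9.81) = 3.223 m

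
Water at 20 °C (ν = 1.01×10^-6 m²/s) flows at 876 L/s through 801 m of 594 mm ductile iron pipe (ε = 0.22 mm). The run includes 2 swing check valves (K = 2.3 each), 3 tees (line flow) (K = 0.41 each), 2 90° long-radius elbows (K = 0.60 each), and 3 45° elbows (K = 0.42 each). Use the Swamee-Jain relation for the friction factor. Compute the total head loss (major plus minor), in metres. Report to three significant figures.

V = 4Q/(πD²) = 3.161 m/s; V²/2g = 0.5093 m
Re = 1.86×10^6, ε/D = 3.70×10^-4 → f = 0.01605 (Swamee-Jain)
Major: h_f = f(L/D)·V²/2g = 0.01605·1348·0.5093 = 11.03 m
Minor: ΣK = 8.29; h_m = ΣK·V²/2g = 4.222 m
Total H_L = 11.03 + 4.222 = 15.25 m

H_L ≈ 15.2 m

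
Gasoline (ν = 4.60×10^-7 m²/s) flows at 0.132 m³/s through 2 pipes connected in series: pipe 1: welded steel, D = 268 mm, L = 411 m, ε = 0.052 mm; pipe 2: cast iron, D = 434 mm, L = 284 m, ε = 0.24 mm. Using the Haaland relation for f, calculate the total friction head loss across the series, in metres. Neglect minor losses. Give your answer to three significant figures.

H ≈ 6.60 m

Pipe 1: V = 2.340 m/s, Re = 1.36×10^6, ε/D = 1.94×10^-4, f = 0.01432, h_1 = f(L/D)V²/2g = 6.130 m
Pipe 2: V = 0.8923 m/s, Re = 8.42×10^5, ε/D = 5.53×10^-4, f = 0.01760, h_2 = f(L/D)V²/2g = 0.4674 m
Series → Q common, losses add: H = Σh = 6.597 m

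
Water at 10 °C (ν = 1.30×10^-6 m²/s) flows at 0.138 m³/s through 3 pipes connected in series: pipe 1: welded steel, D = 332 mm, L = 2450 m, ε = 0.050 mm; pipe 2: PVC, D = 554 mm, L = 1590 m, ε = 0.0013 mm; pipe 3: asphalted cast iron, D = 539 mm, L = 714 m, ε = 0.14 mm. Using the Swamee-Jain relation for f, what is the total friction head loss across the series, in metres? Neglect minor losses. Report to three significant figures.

H ≈ 15.8 m

Pipe 1: V = 1.594 m/s, Re = 4.07×10^5, ε/D = 1.51×10^-4, f = 0.01535, h_1 = f(L/D)V²/2g = 14.67 m
Pipe 2: V = 0.5725 m/s, Re = 2.44×10^5, ε/D = 2.35×10^-6, f = 0.01497, h_2 = f(L/D)V²/2g = 0.7178 m
Pipe 3: V = 0.6048 m/s, Re = 2.51×10^5, ε/D = 2.60×10^-4, f = 0.01709, h_3 = f(L/D)V²/2g = 0.4220 m
Series → Q common, losses add: H = Σh = 15.81 m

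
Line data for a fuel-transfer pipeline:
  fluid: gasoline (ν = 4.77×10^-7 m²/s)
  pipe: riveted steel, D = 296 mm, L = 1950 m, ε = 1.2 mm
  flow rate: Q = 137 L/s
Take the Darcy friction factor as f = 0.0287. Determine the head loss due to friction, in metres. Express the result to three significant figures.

h_f ≈ 38.2 m

V = 4Q/(πD²) = 4·0.137/(π·0.296²) = 1.991 m/s
h_f = f(L/D)V²/(2g) = 0.02870·(1950/0.296)·1.991²/(2·9.81) = 38.20 m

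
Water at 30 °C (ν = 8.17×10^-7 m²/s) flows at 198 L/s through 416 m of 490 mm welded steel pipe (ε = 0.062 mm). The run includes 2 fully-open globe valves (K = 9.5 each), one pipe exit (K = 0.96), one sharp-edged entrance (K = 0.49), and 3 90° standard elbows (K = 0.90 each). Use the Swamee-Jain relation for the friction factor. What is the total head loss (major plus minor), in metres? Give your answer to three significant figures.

H_L ≈ 1.99 m

V = 4Q/(πD²) = 1.050 m/s; V²/2g = 0.05619 m
Re = 6.30×10^5, ε/D = 1.27×10^-4 → f = 0.01443 (Swamee-Jain)
Major: h_f = f(L/D)·V²/2g = 0.01443·849.0·0.05619 = 0.6885 m
Minor: ΣK = 23.1; h_m = ΣK·V²/2g = 1.301 m
Total H_L = 0.6885 + 1.301 = 1.989 m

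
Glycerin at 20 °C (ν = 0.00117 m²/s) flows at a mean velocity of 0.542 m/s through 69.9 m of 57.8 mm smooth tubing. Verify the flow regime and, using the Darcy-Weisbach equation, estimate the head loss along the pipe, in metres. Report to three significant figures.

Re = VD/ν = 0.542·0.05780/0.00117 = 26.8 → laminar (Re < 2300)
f = 64/Re = 2.390
h_f = f(L/D)V²/(2g) = 2.390·(69.9/0.05780)·0.542²/(2·9.81) = 43.28 m

h_f ≈ 43.3 m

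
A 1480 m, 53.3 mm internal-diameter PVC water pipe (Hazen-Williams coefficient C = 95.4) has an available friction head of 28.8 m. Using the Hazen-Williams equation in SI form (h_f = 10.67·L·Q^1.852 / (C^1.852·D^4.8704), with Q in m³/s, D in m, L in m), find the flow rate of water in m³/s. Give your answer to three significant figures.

Rearranging: Q = [h_f·C^1.852·D^4.8704 / (10.67·L)]^(1/1.852)
Q = [28.8·95.4^1.852·0.0533^4.8704 / (10.67·1480)]^0.540 = 0.001419 m³/s

Q ≈ 0.00142 m³/s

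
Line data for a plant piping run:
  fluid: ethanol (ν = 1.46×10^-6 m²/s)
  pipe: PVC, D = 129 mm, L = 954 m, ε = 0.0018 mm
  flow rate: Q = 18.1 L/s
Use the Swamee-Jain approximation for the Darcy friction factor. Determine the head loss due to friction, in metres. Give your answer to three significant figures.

V = 4Q/(πD²) = 4·0.0181/(π·0.129²) = 1.385 m/s
Re = VD/ν = 1.385·0.129/1.46×10^-6 = 1.22×10^5 → turbulent
ε/D = 0.0018/129 = 1.40×10^-5
Swamee-Jain: f = 0.01723
h_f = f(L/D)V²/(2g) = 0.01723·(954/0.129)·1.385²/(2·9.81) = 12.45 m

h_f ≈ 12.5 m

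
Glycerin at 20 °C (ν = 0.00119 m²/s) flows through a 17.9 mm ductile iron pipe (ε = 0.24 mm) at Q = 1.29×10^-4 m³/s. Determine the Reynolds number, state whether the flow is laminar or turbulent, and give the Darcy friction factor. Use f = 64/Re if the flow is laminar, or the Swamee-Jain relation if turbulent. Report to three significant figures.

V = 4Q/(πD²) = 0.5126 m/s
Re = VD/ν = 0.5126·0.0179/0.00119 = 7.71
Re < 2300 → laminar → f = 64/Re = 8.300

Re ≈ 7.71; laminar; f = 64/Re ≈ 8.30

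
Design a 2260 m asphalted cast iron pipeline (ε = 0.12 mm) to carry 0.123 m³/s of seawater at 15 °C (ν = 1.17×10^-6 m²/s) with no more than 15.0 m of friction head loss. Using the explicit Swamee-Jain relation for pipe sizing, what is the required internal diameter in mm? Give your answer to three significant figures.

Swamee-Jain (Type III): D = 0.66·[ε^1.25·(LQ²/(gh_f))^4.75 + ν·Q^9.4·(L/(gh_f))^5.2]^0.04
LQ²/(gh_f) = 0.2324; L/(gh_f) = 15.36
Term 1 = ε^1.25·(…)^4.75 = 1.23×10^-8; Term 2 = ν·Q^9.4·(…)^5.2 = 4.81×10^-9
D = 0.66·(1.23×10^-8 + 4.81×10^-9)^0.04 = 0.3227 m = 323 mm
Check: V = 1.50 m/s, Re = 4.15×10^5, f = 0.01712, h_f = 13.8 m ≈ 15.0 m ✓

D ≈ 323 mm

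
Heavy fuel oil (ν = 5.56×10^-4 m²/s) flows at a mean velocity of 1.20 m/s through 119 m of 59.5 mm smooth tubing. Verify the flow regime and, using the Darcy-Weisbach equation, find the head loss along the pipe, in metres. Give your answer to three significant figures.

h_f ≈ 73.2 m

Re = VD/ν = 1.20·0.05950/5.56×10^-4 = 128 → laminar (Re < 2300)
f = 64/Re = 0.4984
h_f = f(L/D)V²/(2g) = 0.4984·(119/0.05950)·1.20²/(2·9.81) = 73.16 m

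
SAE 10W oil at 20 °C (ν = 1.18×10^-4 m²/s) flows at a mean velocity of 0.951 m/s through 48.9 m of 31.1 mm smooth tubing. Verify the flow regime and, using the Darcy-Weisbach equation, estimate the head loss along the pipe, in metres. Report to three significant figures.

Re = VD/ν = 0.951·0.03110/1.18×10^-4 = 251 → laminar (Re < 2300)
f = 64/Re = 0.2553
h_f = f(L/D)V²/(2g) = 0.2553·(48.9/0.03110)·0.951²/(2·9.81) = 18.51 m

h_f ≈ 18.5 m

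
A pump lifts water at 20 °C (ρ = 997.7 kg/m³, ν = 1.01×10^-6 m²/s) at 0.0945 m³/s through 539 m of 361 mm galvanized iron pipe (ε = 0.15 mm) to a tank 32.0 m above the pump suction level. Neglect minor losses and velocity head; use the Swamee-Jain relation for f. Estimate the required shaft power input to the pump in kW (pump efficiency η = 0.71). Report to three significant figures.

V = 4Q/(πD²) = 0.9233 m/s; Re = 3.30×10^5; ε/D = 4.16×10^-4; f = 0.01770
h_f = f(L/D)V²/2g = 1.148 m
Total head H = z + h_f = 32.0 + 1.148 = 33.15 m
P_hyd = ρgQH = 997.7·9.81·0.0945·33.15 = 30.66 kW
P_shaft = P_hyd/η = 30.66/0.71 = 43.18 kW

P_shaft ≈ 43.2 kW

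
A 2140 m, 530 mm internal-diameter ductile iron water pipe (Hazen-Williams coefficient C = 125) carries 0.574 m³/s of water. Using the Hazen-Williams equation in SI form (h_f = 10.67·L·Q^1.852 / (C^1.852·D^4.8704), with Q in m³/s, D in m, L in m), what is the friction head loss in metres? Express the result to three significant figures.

h_f ≈ 23.5 m

h_f = 10.67·2140·0.574^1.852 / (125^1.852·0.530^4.8704) = 23.52 m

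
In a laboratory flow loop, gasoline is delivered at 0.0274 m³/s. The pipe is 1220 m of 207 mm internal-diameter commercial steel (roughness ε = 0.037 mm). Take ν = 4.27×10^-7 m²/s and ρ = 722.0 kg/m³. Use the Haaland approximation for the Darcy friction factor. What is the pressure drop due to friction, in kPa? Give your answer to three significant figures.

V = 4Q/(πD²) = 4·0.0274/(π·0.207²) = 0.8142 m/s
Re = VD/ν = 0.8142·0.207/4.27×10^-7 = 3.95×10^5 → turbulent
ε/D = 0.037/207 = 1.79×10^-4
Haaland: f = 0.01543
h_f = f(L/D)V²/(2g) = 0.01543·(1220/0.207)·0.8142²/(2·9.81) = 3.072 m
Δp = ρg·h_f = 722.0·9.81·3.072 = 21.76 kPa

Δp ≈ 21.8 kPa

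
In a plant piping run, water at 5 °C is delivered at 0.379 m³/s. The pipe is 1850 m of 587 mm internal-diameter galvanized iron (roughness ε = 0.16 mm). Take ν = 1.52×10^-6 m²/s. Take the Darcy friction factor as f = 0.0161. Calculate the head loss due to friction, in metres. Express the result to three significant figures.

h_f ≈ 5.07 m

V = 4Q/(πD²) = 4·0.379/(π·0.587²) = 1.400 m/s
h_f = f(L/D)V²/(2g) = 0.01610·(1850/0.587)·1.400²/(2·9.81) = 5.072 m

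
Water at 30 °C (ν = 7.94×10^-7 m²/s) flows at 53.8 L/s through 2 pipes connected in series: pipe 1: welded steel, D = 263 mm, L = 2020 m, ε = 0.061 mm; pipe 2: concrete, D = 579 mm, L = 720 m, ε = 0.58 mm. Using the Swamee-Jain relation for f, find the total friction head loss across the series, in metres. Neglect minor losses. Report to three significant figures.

H ≈ 6.36 m

Pipe 1: V = 0.9903 m/s, Re = 3.28×10^5, ε/D = 2.32×10^-4, f = 0.01641, h_1 = f(L/D)V²/2g = 6.301 m
Pipe 2: V = 0.2043 m/s, Re = 1.49×10^5, ε/D = 0.00100, f = 0.02162, h_2 = f(L/D)V²/2g = 0.05721 m
Series → Q common, losses add: H = Σh = 6.358 m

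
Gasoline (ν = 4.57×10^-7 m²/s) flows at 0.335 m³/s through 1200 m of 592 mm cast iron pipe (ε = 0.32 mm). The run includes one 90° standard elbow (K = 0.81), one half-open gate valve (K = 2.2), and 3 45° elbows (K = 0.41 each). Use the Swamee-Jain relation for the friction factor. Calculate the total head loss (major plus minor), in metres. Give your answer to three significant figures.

H_L ≈ 2.98 m

V = 4Q/(πD²) = 1.217 m/s; V²/2g = 0.07550 m
Re = 1.58×10^6, ε/D = 5.41×10^-4 → f = 0.01738 (Swamee-Jain)
Major: h_f = f(L/D)·V²/2g = 0.01738·2027·0.07550 = 2.660 m
Minor: ΣK = 4.24; h_m = ΣK·V²/2g = 0.3201 m
Total H_L = 2.660 + 0.3201 = 2.980 m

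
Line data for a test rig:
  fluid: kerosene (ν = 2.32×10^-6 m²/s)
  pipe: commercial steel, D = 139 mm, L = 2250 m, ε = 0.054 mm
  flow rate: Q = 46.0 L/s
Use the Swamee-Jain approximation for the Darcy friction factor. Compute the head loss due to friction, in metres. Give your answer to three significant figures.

h_f ≈ 140 m

V = 4Q/(πD²) = 4·0.0460/(π·0.139²) = 3.031 m/s
Re = VD/ν = 3.031·0.139/2.32×10^-6 = 1.82×10^5 → turbulent
ε/D = 0.054/139 = 3.88×10^-4
Swamee-Jain: f = 0.01851
h_f = f(L/D)V²/(2g) = 0.01851·(2250/0.139)·3.031²/(2·9.81) = 140.3 m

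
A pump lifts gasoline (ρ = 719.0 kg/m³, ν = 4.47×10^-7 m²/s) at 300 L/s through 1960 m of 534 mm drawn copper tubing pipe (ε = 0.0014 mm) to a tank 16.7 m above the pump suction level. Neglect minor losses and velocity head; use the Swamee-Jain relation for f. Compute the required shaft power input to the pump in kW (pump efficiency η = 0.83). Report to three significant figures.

V = 4Q/(πD²) = 1.340 m/s; Re = 1.60×10^6; ε/D = 2.62×10^-6; f = 0.01083
h_f = f(L/D)V²/2g = 3.635 m
Total head H = z + h_f = 16.7 + 3.635 = 20.34 m
P_hyd = ρgQH = 719.0·9.81·0.300·20.34 = 43.03 kW
P_shaft = P_hyd/η = 43.03/0.83 = 51.84 kW

P_shaft ≈ 51.8 kW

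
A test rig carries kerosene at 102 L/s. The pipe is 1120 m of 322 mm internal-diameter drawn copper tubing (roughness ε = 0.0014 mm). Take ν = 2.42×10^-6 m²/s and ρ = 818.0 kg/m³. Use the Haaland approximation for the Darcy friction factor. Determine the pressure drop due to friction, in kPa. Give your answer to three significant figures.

Δp ≈ 35.9 kPa

V = 4Q/(πD²) = 4·0.102/(π·0.322²) = 1.253 m/s
Re = VD/ν = 1.253·0.322/2.42×10^-6 = 1.67×10^5 → turbulent
ε/D = 0.0014/322 = 4.35×10^-6
Haaland: f = 0.01609
h_f = f(L/D)V²/(2g) = 0.01609·(1120/0.322)·1.253²/(2·9.81) = 4.474 m
Δp = ρg·h_f = 818.0·9.81·4.474 = 35.90 kPa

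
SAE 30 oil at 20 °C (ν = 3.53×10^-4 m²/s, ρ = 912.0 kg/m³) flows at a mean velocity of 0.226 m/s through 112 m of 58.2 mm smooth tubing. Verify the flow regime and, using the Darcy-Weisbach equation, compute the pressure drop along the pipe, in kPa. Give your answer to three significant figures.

Δp ≈ 77.0 kPa

Re = VD/ν = 0.226·0.05820/3.53×10^-4 = 37.3 → laminar (Re < 2300)
f = 64/Re = 1.718
h_f = f(L/D)V²/(2g) = 1.718·(112/0.05820)·0.226²/(2·9.81) = 8.605 m
Δp = ρg·h_f = 912.0·9.81·8.605 = 76.98 kPa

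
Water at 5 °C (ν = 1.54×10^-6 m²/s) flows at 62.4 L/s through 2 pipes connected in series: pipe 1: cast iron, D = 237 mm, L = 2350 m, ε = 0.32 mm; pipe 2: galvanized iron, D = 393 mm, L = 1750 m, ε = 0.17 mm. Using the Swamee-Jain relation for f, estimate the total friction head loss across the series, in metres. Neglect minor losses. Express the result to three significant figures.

Pipe 1: V = 1.414 m/s, Re = 2.18×10^5, ε/D = 0.00135, f = 0.02238, h_1 = f(L/D)V²/2g = 22.63 m
Pipe 2: V = 0.5144 m/s, Re = 1.31×10^5, ε/D = 4.33×10^-4, f = 0.01943, h_2 = f(L/D)V²/2g = 1.167 m
Series → Q common, losses add: H = Σh = 23.80 m

H ≈ 23.8 m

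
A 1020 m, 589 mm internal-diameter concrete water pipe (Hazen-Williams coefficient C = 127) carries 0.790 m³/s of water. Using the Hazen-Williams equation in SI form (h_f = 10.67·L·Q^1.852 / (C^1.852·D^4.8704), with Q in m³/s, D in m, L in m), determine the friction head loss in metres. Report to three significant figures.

h_f ≈ 11.8 m

h_f = 10.67·1020·0.790^1.852 / (127^1.852·0.589^4.8704) = 11.76 m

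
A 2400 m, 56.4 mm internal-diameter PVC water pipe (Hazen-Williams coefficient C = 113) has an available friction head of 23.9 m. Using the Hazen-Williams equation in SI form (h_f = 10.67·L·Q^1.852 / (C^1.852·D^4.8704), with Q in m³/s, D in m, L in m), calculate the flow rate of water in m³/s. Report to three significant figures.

Q ≈ 0.00136 m³/s

Rearranging: Q = [h_f·C^1.852·D^4.8704 / (10.67·L)]^(1/1.852)
Q = [23.9·113^1.852·0.0564^4.8704 / (10.67·2400)]^0.540 = 0.001359 m³/s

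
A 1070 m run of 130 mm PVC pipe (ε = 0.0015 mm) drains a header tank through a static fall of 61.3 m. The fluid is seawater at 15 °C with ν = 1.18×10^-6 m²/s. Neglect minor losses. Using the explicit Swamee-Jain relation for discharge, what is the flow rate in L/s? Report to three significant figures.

Swamee-Jain (Type II): Q = -0.965·√(gD⁵h_f/L)·ln[ε/(3.7D) + √(3.17ν²L/(gD³h_f))]
√(gD⁵h_f/L) = √(9.81·0.130⁵·61.3/1070) = 0.004568
ε/(3.7D) = 3.12×10^-6; √(3.17ν²L/(gD³h_f)) = 5.98×10^-5
Q = -0.965·0.004568·ln(6.291×10^-5) = 0.04264 m³/s
Check: V = 3.21 m/s, Re = 3.54×10^5, f = 0.01409, h_f = 61.0 m ≈ 61.3 m ✓

Q ≈ 42.6 L/s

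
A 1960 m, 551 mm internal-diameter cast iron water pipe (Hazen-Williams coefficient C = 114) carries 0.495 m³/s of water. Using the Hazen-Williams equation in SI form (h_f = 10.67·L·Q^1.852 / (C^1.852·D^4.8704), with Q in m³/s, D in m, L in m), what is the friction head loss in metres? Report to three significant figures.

h_f ≈ 16.1 m

h_f = 10.67·1960·0.495^1.852 / (114^1.852·0.551^4.8704) = 16.07 m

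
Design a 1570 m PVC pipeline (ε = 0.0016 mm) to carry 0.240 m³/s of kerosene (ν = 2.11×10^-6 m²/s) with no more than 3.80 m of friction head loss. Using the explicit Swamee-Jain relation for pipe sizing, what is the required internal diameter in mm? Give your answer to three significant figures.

Swamee-Jain (Type III): D = 0.66·[ε^1.25·(LQ²/(gh_f))^4.75 + ν·Q^9.4·(L/(gh_f))^5.2]^0.04
LQ²/(gh_f) = 2.426; L/(gh_f) = 42.12
Term 1 = ε^1.25·(…)^4.75 = 3.83×10^-6; Term 2 = ν·Q^9.4·(…)^5.2 = 8.82×10^-4
D = 0.66·(3.83×10^-6 + 8.82×10^-4)^0.04 = 0.4982 m = 498 mm
Check: V = 1.23 m/s, Re = 2.91×10^5, f = 0.01450, h_f = 3.53 m ≈ 3.80 m ✓

D ≈ 498 mm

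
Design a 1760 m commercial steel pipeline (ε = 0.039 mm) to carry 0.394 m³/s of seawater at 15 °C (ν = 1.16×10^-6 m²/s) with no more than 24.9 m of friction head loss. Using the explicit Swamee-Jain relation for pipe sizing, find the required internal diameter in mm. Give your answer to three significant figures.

D ≈ 417 mm

Swamee-Jain (Type III): D = 0.66·[ε^1.25·(LQ²/(gh_f))^4.75 + ν·Q^9.4·(L/(gh_f))^5.2]^0.04
LQ²/(gh_f) = 1.119; L/(gh_f) = 7.205
Term 1 = ε^1.25·(…)^4.75 = 5.25×10^-6; Term 2 = ν·Q^9.4·(…)^5.2 = 5.27×10^-6
D = 0.66·(5.25×10^-6 + 5.27×10^-6)^0.04 = 0.4173 m = 417 mm
Check: V = 2.88 m/s, Re = 1.04×10^6, f = 0.01337, h_f = 23.9 m ≈ 24.9 m ✓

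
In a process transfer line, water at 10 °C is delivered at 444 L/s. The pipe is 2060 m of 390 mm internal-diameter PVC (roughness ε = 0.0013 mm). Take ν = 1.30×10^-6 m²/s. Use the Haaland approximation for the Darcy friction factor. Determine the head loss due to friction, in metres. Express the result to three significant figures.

h_f ≈ 42.5 m

V = 4Q/(πD²) = 4·0.444/(π·0.390²) = 3.717 m/s
Re = VD/ν = 3.717·0.390/1.30×10^-6 = 1.12×10^6 → turbulent
ε/D = 0.0013/390 = 3.33×10^-6
Haaland: f = 0.01144
h_f = f(L/D)V²/(2g) = 0.01144·(2060/0.390)·3.717²/(2·9.81) = 42.53 m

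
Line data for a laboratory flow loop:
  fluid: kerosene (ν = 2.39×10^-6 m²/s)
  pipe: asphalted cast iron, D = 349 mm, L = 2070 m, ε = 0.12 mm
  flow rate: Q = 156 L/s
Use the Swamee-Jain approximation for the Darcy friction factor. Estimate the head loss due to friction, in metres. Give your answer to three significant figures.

V = 4Q/(πD²) = 4·0.156/(π·0.349²) = 1.631 m/s
Re = VD/ν = 1.631·0.349/2.39×10^-6 = 2.38×10^5 → turbulent
ε/D = 0.12/349 = 3.44×10^-4
Swamee-Jain: f = 0.01774
h_f = f(L/D)V²/(2g) = 0.01774·(2070/0.349)·1.631²/(2·9.81) = 14.26 m

h_f ≈ 14.3 m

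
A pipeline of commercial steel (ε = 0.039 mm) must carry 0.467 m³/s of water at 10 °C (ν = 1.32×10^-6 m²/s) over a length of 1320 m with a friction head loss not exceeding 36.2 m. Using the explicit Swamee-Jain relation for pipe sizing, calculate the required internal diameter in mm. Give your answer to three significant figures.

D ≈ 391 mm

Swamee-Jain (Type III): D = 0.66·[ε^1.25·(LQ²/(gh_f))^4.75 + ν·Q^9.4·(L/(gh_f))^5.2]^0.04
LQ²/(gh_f) = 0.8106; L/(gh_f) = 3.717
Term 1 = ε^1.25·(…)^4.75 = 1.14×10^-6; Term 2 = ν·Q^9.4·(…)^5.2 = 9.49×10^-7
D = 0.66·(1.14×10^-6 + 9.49×10^-7)^0.04 = 0.3911 m = 391 mm
Check: V = 3.89 m/s, Re = 1.15×10^6, f = 0.01335, h_f = 34.7 m ≈ 36.2 m ✓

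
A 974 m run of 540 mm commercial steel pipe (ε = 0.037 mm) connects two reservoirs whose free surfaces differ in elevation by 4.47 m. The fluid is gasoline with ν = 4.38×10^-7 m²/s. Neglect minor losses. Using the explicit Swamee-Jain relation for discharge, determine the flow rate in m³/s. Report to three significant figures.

Swamee-Jain (Type II): Q = -0.965·√(gD⁵h_f/L)·ln[ε/(3.7D) + √(3.17ν²L/(gD³h_f))]
√(gD⁵h_f/L) = √(9.81·0.540⁵·4.47/974) = 0.04547
ε/(3.7D) = 1.85×10^-5; √(3.17ν²L/(gD³h_f)) = 9.26×10^-6
Q = -0.965·0.04547·ln(2.778×10^-5) = 0.4603 m³/s
Check: V = 2.01 m/s, Re = 2.48×10^6, f = 0.01211, h_f = 4.50 m ≈ 4.47 m ✓

Q ≈ 0.460 m³/s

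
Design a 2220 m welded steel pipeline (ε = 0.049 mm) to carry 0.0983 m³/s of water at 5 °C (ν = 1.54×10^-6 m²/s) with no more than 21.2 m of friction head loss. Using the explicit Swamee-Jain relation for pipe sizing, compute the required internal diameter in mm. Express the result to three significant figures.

Swamee-Jain (Type III): D = 0.66·[ε^1.25·(LQ²/(gh_f))^4.75 + ν·Q^9.4·(L/(gh_f))^5.2]^0.04
LQ²/(gh_f) = 0.1031; L/(gh_f) = 10.67
Term 1 = ε^1.25·(…)^4.75 = 8.45×10^-11; Term 2 = ν·Q^9.4·(…)^5.2 = 1.16×10^-10
D = 0.66·(8.45×10^-11 + 1.16×10^-10)^0.04 = 0.2702 m = 270 mm
Check: V = 1.71 m/s, Re = 3.01×10^5, f = 0.01615, h_f = 19.9 m ≈ 21.2 m ✓

D ≈ 270 mm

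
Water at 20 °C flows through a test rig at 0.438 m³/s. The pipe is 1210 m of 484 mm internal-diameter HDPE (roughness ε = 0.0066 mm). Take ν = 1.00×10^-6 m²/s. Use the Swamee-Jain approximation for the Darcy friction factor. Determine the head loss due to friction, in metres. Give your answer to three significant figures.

h_f ≈ 8.45 m

V = 4Q/(πD²) = 4·0.438/(π·0.484²) = 2.381 m/s
Re = VD/ν = 2.381·0.484/1.00×10^-6 = 1.15×10^6 → turbulent
ε/D = 0.0066/484 = 1.36×10^-5
Swamee-Jain: f = 0.01170
h_f = f(L/D)V²/(2g) = 0.01170·(1210/0.484)·2.381²/(2·9.81) = 8.446 m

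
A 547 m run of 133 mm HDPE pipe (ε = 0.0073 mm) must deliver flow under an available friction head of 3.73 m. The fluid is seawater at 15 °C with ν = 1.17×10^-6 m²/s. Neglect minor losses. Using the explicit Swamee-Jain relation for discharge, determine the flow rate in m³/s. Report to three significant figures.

Q ≈ 0.0139 m³/s

Swamee-Jain (Type II): Q = -0.965·√(gD⁵h_f/L)·ln[ε/(3.7D) + √(3.17ν²L/(gD³h_f))]
√(gD⁵h_f/L) = √(9.81·0.133⁵·3.73/547) = 0.001668
ε/(3.7D) = 1.48×10^-5; √(3.17ν²L/(gD³h_f)) = 1.66×10^-4
Q = -0.965·0.001668·ln(1.809×10^-4) = 0.01388 m³/s
Check: V = 0.999 m/s, Re = 1.14×10^5, f = 0.01775, h_f = 3.71 m ≈ 3.73 m ✓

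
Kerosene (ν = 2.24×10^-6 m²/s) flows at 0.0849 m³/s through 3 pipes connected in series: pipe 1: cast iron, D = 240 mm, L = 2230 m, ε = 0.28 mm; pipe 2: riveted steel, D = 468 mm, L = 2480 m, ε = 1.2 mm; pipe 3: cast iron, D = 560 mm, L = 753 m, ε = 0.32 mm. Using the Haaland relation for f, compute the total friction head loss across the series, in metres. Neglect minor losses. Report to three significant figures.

H ≈ 37.8 m

Pipe 1: V = 1.877 m/s, Re = 2.01×10^5, ε/D = 0.00117, f = 0.02155, h_1 = f(L/D)V²/2g = 35.94 m
Pipe 2: V = 0.4935 m/s, Re = 1.03×10^5, ε/D = 0.00256, f = 0.02635, h_2 = f(L/D)V²/2g = 1.734 m
Pipe 3: V = 0.3447 m/s, Re = 8.62×10^4, ε/D = 5.71×10^-4, f = 0.02074, h_3 = f(L/D)V²/2g = 0.1689 m
Series → Q common, losses add: H = Σh = 37.84 m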